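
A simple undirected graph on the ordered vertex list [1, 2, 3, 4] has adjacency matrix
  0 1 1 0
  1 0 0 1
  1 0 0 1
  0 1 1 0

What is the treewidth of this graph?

2

A width-2 tree decomposition is:
Bags: B1 = {2, 3, 4}  B2 = {1, 2, 3}
Tree: B1–B2
Every bag has size at most 3, so the width is 3 − 1 = 2 and tw(G) ≤ 2. Since 3–4–2–1–3 is a cycle in G, G is not acyclic. Forests are exactly the graphs of treewidth ≤ 1, so tw(G) ≥ 2. The upper and lower bounds meet at 2, so that is the treewidth.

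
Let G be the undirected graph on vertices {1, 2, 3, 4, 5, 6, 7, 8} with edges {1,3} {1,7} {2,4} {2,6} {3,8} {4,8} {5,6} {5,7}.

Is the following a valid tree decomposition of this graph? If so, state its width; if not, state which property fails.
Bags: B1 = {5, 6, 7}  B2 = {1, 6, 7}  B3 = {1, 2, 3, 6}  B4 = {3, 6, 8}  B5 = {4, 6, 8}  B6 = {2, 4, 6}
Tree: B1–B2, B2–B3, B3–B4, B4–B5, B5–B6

No — bags containing vertex 2 are not connected in the tree.

A tree decomposition must satisfy three properties: every vertex lies in some bag; for every edge, both endpoints lie together in some bag; and for every vertex, the bags containing it form a connected subtree. Here bags containing vertex 2 are not connected in the tree, so the decomposition is invalid.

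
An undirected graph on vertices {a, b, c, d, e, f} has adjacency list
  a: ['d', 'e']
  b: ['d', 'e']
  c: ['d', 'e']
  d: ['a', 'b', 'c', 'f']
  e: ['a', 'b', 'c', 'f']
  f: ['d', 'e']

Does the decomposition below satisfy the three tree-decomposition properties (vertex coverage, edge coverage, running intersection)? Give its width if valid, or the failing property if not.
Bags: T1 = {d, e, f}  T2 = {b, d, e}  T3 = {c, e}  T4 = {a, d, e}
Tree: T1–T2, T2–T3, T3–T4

A tree decomposition must satisfy three properties: every vertex lies in some bag; for every edge, both endpoints lie together in some bag; and for every vertex, the bags containing it form a connected subtree. Here edge (d,c) lies in no bag, so the decomposition is invalid.

No — edge (d,c) lies in no bag.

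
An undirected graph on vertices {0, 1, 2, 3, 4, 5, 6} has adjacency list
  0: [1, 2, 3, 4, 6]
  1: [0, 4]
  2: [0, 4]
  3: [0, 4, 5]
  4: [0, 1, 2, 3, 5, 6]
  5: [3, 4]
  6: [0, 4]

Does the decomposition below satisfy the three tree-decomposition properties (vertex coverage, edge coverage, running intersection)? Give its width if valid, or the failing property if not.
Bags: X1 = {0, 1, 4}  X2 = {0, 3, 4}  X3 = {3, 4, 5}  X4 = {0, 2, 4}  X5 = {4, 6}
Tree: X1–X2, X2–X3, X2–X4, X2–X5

No — edge (0,6) lies in no bag.

A tree decomposition must satisfy three properties: every vertex lies in some bag; for every edge, both endpoints lie together in some bag; and for every vertex, the bags containing it form a connected subtree. Here edge (0,6) lies in no bag, so the decomposition is invalid.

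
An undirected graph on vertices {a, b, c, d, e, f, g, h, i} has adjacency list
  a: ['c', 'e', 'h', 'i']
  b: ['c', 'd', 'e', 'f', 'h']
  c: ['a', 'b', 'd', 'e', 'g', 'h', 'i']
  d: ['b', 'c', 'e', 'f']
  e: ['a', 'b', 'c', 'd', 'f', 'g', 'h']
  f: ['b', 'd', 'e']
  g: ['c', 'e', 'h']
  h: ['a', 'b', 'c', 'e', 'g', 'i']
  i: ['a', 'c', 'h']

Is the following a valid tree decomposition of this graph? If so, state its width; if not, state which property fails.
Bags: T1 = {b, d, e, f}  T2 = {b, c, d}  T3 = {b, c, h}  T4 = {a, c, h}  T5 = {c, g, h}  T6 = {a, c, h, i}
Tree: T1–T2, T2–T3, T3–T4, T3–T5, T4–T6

No — edge (e,c) lies in no bag.

A tree decomposition must satisfy three properties: every vertex lies in some bag; for every edge, both endpoints lie together in some bag; and for every vertex, the bags containing it form a connected subtree. Here edge (e,c) lies in no bag, so the decomposition is invalid.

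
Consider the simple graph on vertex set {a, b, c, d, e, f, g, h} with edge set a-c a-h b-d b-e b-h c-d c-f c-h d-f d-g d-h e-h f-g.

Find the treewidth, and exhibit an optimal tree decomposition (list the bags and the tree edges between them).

Each bag holds 3 vertices, so the decomposition has width 2, which upper-bounds the treewidth. Conversely, {c, d, h} is a clique of size 3, and the vertices of any clique must share a bag in every tree decomposition; so some bag has ≥ 3 vertices and tw(G) ≥ 2. Therefore the treewidth is 2.

Treewidth 2.
One optimal decomposition is:
Bags: B1 = {c, d, f}  B2 = {c, d, h}  B3 = {b, d, h}  B4 = {a, c, h}  B5 = {d, f, g}  B6 = {b, e, h}
Tree: B1–B2, B2–B3, B2–B4, B1–B5, B3–B6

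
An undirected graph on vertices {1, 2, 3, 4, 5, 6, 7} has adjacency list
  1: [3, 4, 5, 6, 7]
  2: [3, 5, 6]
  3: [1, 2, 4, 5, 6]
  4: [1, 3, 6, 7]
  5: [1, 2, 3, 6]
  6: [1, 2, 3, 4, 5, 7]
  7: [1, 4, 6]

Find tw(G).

A width-3 tree decomposition is:
Bags: B1 = {1, 3, 5, 6}  B2 = {1, 3, 4, 6}  B3 = {1, 4, 6, 7}  B4 = {2, 3, 5, 6}
Tree: B1–B2, B2–B3, B1–B4
The largest bag has 4 vertices, giving width 3; this decomposition certifies tw(G) ≤ 3. For the lower bound, the 4 vertices {1, 3, 4, 6} are pairwise adjacent, and any tree decomposition puts a clique entirely inside one bag — forcing width ≥ 3. Therefore the treewidth is 3.

3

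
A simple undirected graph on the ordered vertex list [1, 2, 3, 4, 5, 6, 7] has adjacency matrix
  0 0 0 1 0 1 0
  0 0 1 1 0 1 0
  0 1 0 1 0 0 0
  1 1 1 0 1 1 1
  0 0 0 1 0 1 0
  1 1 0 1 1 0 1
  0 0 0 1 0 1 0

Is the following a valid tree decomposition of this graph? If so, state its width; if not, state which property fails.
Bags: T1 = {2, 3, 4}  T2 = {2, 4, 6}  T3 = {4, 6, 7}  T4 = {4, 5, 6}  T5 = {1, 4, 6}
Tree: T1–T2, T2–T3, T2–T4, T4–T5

Yes; width 2.

Checking the three conditions: (i) the bags cover all of {1, 2, 3, 4, 5, 6, 7}; (ii) for each edge, some bag contains both endpoints; (iii) the bags containing any fixed vertex form a subtree. All hold, so the decomposition is valid with width 3 − 1 = 2.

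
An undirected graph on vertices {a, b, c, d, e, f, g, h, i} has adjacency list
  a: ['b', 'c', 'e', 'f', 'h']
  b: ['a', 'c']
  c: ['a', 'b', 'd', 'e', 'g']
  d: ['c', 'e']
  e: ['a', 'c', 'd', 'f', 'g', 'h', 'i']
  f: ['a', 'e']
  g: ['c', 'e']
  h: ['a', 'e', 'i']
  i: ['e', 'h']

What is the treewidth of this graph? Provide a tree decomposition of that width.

The largest bag has 3 vertices, giving width 2; this decomposition certifies tw(G) ≤ 2. On the other hand G contains the 3-clique {a, e, h}. A clique must lie in a single bag of any decomposition, so no decomposition can have width below 2. The upper and lower bounds meet at 2, so that is the treewidth.

Treewidth 2.
One such decomposition:
Bags: B1 = {a, c, e}  B2 = {a, e, h}  B3 = {c, e, g}  B4 = {a, b, c}  B5 = {c, d, e}  B6 = {a, e, f}  B7 = {e, h, i}
Tree: B1–B2, B1–B3, B1–B4, B1–B5, B1–B6, B2–B7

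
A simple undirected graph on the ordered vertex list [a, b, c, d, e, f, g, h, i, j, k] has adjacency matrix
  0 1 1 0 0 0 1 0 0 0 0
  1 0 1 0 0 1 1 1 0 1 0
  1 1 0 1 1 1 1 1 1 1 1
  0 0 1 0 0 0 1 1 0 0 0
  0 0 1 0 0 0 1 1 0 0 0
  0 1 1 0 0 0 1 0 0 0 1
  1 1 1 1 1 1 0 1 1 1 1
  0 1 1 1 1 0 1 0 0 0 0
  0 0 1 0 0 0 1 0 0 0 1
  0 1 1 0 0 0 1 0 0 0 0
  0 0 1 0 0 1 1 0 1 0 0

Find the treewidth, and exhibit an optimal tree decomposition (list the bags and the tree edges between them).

Treewidth 3.
Bags: B1 = {b, c, f, g}  B2 = {c, f, g, k}  B3 = {c, g, i, k}  B4 = {b, c, g, j}  B5 = {b, c, g, h}  B6 = {c, e, g, h}  B7 = {a, b, c, g}  B8 = {c, d, g, h}
Tree: B1–B2, B2–B3, B1–B4, B1–B5, B5–B6, B1–B7, B5–B8

Each bag holds 4 vertices, so the decomposition has width 3, which upper-bounds the treewidth. For the lower bound, the 4 vertices {c, d, g, h} are pairwise adjacent, and any tree decomposition puts a clique entirely inside one bag — forcing width ≥ 3. Therefore the treewidth is 3.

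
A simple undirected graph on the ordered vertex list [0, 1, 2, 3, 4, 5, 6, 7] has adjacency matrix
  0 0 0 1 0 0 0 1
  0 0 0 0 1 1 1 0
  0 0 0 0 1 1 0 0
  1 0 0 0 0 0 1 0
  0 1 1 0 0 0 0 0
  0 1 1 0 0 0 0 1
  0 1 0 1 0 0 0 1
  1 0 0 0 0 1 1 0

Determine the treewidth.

A width-2 tree decomposition is:
Bags: B1 = {1, 2, 4}  B2 = {1, 2, 5}  B3 = {1, 5, 6}  B4 = {5, 6, 7}  B5 = {3, 6, 7}  B6 = {0, 3, 7}
Tree: B1–B2, B2–B3, B3–B4, B4–B5, B5–B6
Each bag holds 3 vertices, so the decomposition has width 2, which upper-bounds the treewidth. The edges 4–2–5–1–4 form a cycle, so G is not a tree and its treewidth is at least 2. Therefore the treewidth is 2.

2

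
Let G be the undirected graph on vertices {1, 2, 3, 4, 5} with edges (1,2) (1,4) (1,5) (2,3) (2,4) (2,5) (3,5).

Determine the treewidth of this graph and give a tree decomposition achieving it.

Every bag has size at most 3, so the width is 3 − 1 = 2 and tw(G) ≤ 2. Conversely, {1, 2, 4} is a clique of size 3, and the vertices of any clique must share a bag in every tree decomposition; so some bag has ≥ 3 vertices and tw(G) ≥ 2. Hence tw(G) = 2 exactly.

Treewidth 2.
Bags: B1 = {2, 3, 5}  B2 = {1, 2, 5}  B3 = {1, 2, 4}
Tree: B1–B2, B2–B3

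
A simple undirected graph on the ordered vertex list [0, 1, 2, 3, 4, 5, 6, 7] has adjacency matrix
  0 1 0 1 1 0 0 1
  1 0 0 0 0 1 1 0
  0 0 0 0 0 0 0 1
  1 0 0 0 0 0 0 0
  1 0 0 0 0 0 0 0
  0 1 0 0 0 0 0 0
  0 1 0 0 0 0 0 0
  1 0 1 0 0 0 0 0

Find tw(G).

A width-1 tree decomposition is:
Bags: B1 = {0, 1}  B2 = {1, 5}  B3 = {0, 3}  B4 = {0, 7}  B5 = {0, 4}  B6 = {2, 7}  B7 = {1, 6}
Tree: B1–B2, B1–B3, B1–B4, B3–B5, B4–B6, B1–B7
Every bag has size at most 2, so the width is 2 − 1 = 1 and tw(G) ≤ 1. Any graph with an edge has treewidth ≥ 1, and G has the edge 1–0. Combining the bounds, tw(G) = 1.

1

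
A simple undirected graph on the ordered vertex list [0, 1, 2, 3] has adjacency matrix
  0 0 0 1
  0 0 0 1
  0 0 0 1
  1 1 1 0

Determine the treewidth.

1

A width-1 tree decomposition is:
Bags: B1 = {1, 3}  B2 = {2, 3}  B3 = {0, 3}
Tree: B1–B2, B2–B3
Every bag has size at most 2, so the width is 2 − 1 = 1 and tw(G) ≤ 1. Any graph with an edge has treewidth ≥ 1, and G has the edge 3–1. Combining the bounds, tw(G) = 1.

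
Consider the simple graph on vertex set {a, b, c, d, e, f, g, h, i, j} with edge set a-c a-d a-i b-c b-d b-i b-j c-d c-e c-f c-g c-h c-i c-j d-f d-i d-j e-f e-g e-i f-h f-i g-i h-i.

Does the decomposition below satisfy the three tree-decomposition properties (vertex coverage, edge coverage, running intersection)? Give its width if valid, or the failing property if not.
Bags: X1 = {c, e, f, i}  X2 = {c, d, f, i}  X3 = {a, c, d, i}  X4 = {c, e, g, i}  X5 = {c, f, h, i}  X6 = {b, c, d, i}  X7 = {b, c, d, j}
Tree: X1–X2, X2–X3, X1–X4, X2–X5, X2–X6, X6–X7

Every vertex of G appears in some bag (union = {a, b, c, d, e, f, g, h, i, j}); every edge is covered by a bag; and for each vertex v the set of bags containing v is connected in the bag tree. The decomposition is therefore valid. The largest bag has 4 vertices, so the width is 3.

Yes; width 3.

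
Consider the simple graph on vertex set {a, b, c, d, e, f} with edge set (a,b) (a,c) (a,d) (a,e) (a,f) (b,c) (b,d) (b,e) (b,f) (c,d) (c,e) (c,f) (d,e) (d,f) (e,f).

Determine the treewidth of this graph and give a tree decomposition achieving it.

A single bag containing all 6 vertices is trivially a valid decomposition of width 5. On the other hand G contains the 6-clique {a, b, c, d, e, f}. A clique must lie in a single bag of any decomposition, so no decomposition can have width below 5. Therefore the treewidth is 5.

Treewidth 5.
Bags: B1 = {a, b, c, d, e, f}
Tree: (single bag)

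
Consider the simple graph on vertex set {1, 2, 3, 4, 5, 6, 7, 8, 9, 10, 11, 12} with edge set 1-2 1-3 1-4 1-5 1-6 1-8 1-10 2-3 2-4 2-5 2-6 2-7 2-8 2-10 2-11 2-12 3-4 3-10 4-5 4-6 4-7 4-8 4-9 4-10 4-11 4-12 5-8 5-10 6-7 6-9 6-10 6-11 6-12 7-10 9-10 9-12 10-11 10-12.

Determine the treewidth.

4

A width-4 tree decomposition is:
Bags: B1 = {1, 2, 4, 6, 10}  B2 = {2, 4, 6, 10, 11}  B3 = {2, 4, 6, 7, 10}  B4 = {1, 2, 3, 4, 10}  B5 = {1, 2, 4, 5, 10}  B6 = {2, 4, 6, 10, 12}  B7 = {1, 2, 4, 5, 8}  B8 = {4, 6, 9, 10, 12}
Tree: B1–B2, B1–B3, B1–B4, B4–B5, B2–B6, B5–B7, B6–B8
Each bag holds 5 vertices, so the decomposition has width 4, which upper-bounds the treewidth. On the other hand G contains the 5-clique {4, 6, 9, 10, 12}. A clique must lie in a single bag of any decomposition, so no decomposition can have width below 4. Combining the bounds, tw(G) = 4.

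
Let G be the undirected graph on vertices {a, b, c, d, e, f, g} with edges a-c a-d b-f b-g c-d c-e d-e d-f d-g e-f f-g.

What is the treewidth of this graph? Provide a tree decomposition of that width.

Treewidth 2.
Bags: B1 = {d, e, f}  B2 = {c, d, e}  B3 = {d, f, g}  B4 = {a, c, d}  B5 = {b, f, g}
Tree: B1–B2, B1–B3, B2–B4, B3–B5

Every bag has size at most 3, so the width is 3 − 1 = 2 and tw(G) ≤ 2. For the lower bound, the 3 vertices {a, c, d} are pairwise adjacent, and any tree decomposition puts a clique entirely inside one bag — forcing width ≥ 2. Therefore the treewidth is 2.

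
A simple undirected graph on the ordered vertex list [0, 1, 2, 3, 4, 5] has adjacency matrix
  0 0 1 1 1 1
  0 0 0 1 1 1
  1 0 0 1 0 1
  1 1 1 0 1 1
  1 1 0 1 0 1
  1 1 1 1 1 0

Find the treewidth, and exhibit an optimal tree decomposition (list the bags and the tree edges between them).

Each bag holds 4 vertices, so the decomposition has width 3, which upper-bounds the treewidth. For the lower bound, the 4 vertices {0, 2, 3, 5} are pairwise adjacent, and any tree decomposition puts a clique entirely inside one bag — forcing width ≥ 3. Combining the bounds, tw(G) = 3.

Treewidth 3.
One such decomposition:
Bags: B1 = {0, 2, 3, 5}  B2 = {0, 3, 4, 5}  B3 = {1, 3, 4, 5}
Tree: B1–B2, B2–B3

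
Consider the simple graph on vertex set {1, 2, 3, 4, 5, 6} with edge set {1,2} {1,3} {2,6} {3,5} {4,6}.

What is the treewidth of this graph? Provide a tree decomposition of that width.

The largest bag has 2 vertices, giving width 1; this decomposition certifies tw(G) ≤ 1. G has an edge, so its treewidth is at least 1. The upper and lower bounds meet at 1, so that is the treewidth.

Treewidth 1.
One optimal decomposition is:
Bags: B1 = {2, 6}  B2 = {4, 6}  B3 = {1, 2}  B4 = {1, 3}  B5 = {3, 5}
Tree: B1–B2, B1–B3, B3–B4, B4–B5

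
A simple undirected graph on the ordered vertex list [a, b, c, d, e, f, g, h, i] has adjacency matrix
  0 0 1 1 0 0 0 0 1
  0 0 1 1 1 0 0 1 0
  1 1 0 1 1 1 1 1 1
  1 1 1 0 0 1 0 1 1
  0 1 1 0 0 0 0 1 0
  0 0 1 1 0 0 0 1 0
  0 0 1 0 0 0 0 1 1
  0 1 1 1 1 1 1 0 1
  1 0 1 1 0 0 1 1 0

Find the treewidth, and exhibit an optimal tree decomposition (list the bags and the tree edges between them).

Treewidth 3.
One optimal decomposition is:
Bags: B1 = {c, d, h, i}  B2 = {b, c, d, h}  B3 = {c, d, f, h}  B4 = {b, c, e, h}  B5 = {c, g, h, i}  B6 = {a, c, d, i}
Tree: B1–B2, B1–B3, B2–B4, B1–B5, B1–B6

The largest bag has 4 vertices, giving width 3; this decomposition certifies tw(G) ≤ 3. Conversely, {c, d, f, h} is a clique of size 4, and the vertices of any clique must share a bag in every tree decomposition; so some bag has ≥ 4 vertices and tw(G) ≥ 3. The upper and lower bounds meet at 3, so that is the treewidth.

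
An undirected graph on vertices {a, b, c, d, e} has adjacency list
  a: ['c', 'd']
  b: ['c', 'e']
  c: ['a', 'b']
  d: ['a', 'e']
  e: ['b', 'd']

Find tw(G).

A width-2 tree decomposition is:
Bags: B1 = {a, b, c}  B2 = {a, b, d}  B3 = {b, d, e}
Tree: B1–B2, B2–B3
The largest bag has 3 vertices, giving width 2; this decomposition certifies tw(G) ≤ 2. Since b–c–a–d–e–b is a cycle in G, G is not acyclic. Forests are exactly the graphs of treewidth ≤ 1, so tw(G) ≥ 2. Combining the bounds, tw(G) = 2.

2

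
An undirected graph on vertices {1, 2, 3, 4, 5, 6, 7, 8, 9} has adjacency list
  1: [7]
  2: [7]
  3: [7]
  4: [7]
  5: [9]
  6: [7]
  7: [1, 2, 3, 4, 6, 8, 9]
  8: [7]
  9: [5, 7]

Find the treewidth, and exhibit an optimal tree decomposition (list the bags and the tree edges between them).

Treewidth 1.
One optimal decomposition is:
Bags: B1 = {7, 9}  B2 = {5, 9}  B3 = {3, 7}  B4 = {4, 7}  B5 = {2, 7}  B6 = {6, 7}  B7 = {1, 7}  B8 = {7, 8}
Tree: B1–B2, B1–B3, B1–B4, B3–B5, B4–B6, B6–B7, B3–B8

Every bag has size at most 2, so the width is 2 − 1 = 1 and tw(G) ≤ 1. Any graph with an edge has treewidth ≥ 1, and G has the edge 9–7. Combining the bounds, tw(G) = 1.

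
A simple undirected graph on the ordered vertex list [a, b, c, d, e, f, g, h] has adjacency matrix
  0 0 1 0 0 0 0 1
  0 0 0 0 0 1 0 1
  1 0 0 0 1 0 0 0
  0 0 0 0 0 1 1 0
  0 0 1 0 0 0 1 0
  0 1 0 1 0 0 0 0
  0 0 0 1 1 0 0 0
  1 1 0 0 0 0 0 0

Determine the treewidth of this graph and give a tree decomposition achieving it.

Each bag holds 3 vertices, so the decomposition has width 2, which upper-bounds the treewidth. Since h–b–f–d–g–e–c–a–h is a cycle in G, G is not acyclic. Forests are exactly the graphs of treewidth ≤ 1, so tw(G) ≥ 2. Therefore the treewidth is 2.

Treewidth 2.
One such decomposition:
Bags: B1 = {b, f, h}  B2 = {d, f, h}  B3 = {d, g, h}  B4 = {e, g, h}  B5 = {c, e, h}  B6 = {a, c, h}
Tree: B1–B2, B2–B3, B3–B4, B4–B5, B5–B6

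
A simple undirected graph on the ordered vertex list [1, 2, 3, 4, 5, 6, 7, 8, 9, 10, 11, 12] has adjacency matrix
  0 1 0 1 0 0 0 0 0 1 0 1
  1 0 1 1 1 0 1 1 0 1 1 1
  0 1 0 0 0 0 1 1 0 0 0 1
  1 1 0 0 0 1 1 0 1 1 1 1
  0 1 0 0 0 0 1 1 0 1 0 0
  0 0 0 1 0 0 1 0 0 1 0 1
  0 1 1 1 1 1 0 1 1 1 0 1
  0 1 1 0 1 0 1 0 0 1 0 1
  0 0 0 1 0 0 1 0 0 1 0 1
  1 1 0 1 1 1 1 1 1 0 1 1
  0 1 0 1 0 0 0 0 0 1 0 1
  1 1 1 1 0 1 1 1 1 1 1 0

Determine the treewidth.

A width-4 tree decomposition is:
Bags: B1 = {2, 7, 8, 10, 12}  B2 = {2, 4, 7, 10, 12}  B3 = {4, 7, 9, 10, 12}  B4 = {2, 3, 7, 8, 12}  B5 = {2, 4, 10, 11, 12}  B6 = {4, 6, 7, 10, 12}  B7 = {2, 5, 7, 8, 10}  B8 = {1, 2, 4, 10, 12}
Tree: B1–B2, B2–B3, B1–B4, B2–B5, B3–B6, B1–B7, B5–B8
The largest bag has 5 vertices, giving width 4; this decomposition certifies tw(G) ≤ 4. For the lower bound, the 5 vertices {2, 7, 8, 10, 12} are pairwise adjacent, and any tree decomposition puts a clique entirely inside one bag — forcing width ≥ 4. Therefore the treewidth is 4.

4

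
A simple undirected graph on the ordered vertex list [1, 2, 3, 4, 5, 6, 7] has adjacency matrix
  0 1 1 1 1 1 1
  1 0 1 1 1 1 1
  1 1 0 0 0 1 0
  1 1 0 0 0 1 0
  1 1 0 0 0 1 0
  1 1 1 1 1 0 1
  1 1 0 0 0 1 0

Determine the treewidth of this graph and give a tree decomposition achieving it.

Each bag holds 4 vertices, so the decomposition has width 3, which upper-bounds the treewidth. On the other hand G contains the 4-clique {1, 2, 3, 6}. A clique must lie in a single bag of any decomposition, so no decomposition can have width below 3. The upper and lower bounds meet at 3, so that is the treewidth.

Treewidth 3.
Bags: B1 = {1, 2, 4, 6}  B2 = {1, 2, 6, 7}  B3 = {1, 2, 3, 6}  B4 = {1, 2, 5, 6}
Tree: B1–B2, B1–B3, B2–B4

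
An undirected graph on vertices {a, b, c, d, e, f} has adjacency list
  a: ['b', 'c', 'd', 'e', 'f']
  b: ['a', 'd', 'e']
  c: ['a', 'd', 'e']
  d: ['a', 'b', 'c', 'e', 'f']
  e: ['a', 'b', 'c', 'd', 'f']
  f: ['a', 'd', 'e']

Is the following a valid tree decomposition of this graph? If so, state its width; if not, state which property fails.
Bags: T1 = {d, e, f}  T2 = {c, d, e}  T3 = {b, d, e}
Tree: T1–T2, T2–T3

No — vertex a appears in no bag.

A tree decomposition must satisfy three properties: every vertex lies in some bag; for every edge, both endpoints lie together in some bag; and for every vertex, the bags containing it form a connected subtree. Here vertex a appears in no bag, so the decomposition is invalid.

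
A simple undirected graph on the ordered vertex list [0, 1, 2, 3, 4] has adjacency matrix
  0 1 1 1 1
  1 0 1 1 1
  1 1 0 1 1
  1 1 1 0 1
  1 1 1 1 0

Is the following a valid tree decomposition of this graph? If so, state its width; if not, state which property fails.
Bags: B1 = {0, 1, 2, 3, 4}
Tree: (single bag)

Yes; width 4.

Vertex coverage: the bags together contain {0, 1, 2, 3, 4}, the full vertex set. Edge coverage: each edge of G has both endpoints in at least one bag. Running intersection: for every vertex, the bags containing it form a connected subtree. All three properties hold, so this is a valid tree decomposition of width max|bag| − 1 = 4, and hence tw(G) ≤ 4.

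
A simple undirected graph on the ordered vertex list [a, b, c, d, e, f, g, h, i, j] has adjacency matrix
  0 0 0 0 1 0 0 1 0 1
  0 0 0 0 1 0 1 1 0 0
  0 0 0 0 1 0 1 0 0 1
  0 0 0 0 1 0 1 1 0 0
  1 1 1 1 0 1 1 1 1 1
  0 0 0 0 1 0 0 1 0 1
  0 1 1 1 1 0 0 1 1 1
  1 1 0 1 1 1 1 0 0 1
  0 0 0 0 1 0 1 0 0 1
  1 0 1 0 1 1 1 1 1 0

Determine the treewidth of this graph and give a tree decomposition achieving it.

Treewidth 3.
One optimal decomposition is:
Bags: B1 = {c, e, g, j}  B2 = {e, g, h, j}  B3 = {a, e, h, j}  B4 = {e, g, i, j}  B5 = {b, e, g, h}  B6 = {d, e, g, h}  B7 = {e, f, h, j}
Tree: B1–B2, B2–B3, B1–B4, B2–B5, B5–B6, B2–B7

The largest bag has 4 vertices, giving width 3; this decomposition certifies tw(G) ≤ 3. Conversely, {d, e, g, h} is a clique of size 4, and the vertices of any clique must share a bag in every tree decomposition; so some bag has ≥ 4 vertices and tw(G) ≥ 3. Combining the bounds, tw(G) = 3.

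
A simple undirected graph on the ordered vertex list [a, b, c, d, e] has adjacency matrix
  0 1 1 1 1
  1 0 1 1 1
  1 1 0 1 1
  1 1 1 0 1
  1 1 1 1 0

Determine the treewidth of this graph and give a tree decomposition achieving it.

Treewidth 4.
One such decomposition:
Bags: B1 = {a, b, c, d, e}
Tree: (single bag)

A single bag containing all 5 vertices is trivially a valid decomposition of width 4. On the other hand G contains the 5-clique {a, b, c, d, e}. A clique must lie in a single bag of any decomposition, so no decomposition can have width below 4. Therefore the treewidth is 4.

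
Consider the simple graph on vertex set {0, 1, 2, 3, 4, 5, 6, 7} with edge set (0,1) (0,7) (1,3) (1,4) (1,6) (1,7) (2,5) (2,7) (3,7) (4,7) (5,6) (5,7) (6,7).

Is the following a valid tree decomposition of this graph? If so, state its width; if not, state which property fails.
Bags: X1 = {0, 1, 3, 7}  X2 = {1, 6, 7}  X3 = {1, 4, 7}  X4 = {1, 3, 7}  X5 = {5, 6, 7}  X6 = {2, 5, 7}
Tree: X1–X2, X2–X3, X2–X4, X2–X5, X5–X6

No — bags containing vertex 3 are not connected in the tree.

A tree decomposition must satisfy three properties: every vertex lies in some bag; for every edge, both endpoints lie together in some bag; and for every vertex, the bags containing it form a connected subtree. Here bags containing vertex 3 are not connected in the tree, so the decomposition is invalid.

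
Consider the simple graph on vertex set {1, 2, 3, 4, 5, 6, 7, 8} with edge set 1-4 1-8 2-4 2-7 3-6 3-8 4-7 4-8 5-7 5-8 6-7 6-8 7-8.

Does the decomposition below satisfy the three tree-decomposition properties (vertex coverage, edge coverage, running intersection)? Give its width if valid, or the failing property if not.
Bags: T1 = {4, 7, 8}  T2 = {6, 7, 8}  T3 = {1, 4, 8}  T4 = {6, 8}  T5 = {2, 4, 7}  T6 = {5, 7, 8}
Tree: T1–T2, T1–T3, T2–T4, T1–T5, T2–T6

A tree decomposition must satisfy three properties: every vertex lies in some bag; for every edge, both endpoints lie together in some bag; and for every vertex, the bags containing it form a connected subtree. Here vertex 3 appears in no bag, so the decomposition is invalid.

No — vertex 3 appears in no bag.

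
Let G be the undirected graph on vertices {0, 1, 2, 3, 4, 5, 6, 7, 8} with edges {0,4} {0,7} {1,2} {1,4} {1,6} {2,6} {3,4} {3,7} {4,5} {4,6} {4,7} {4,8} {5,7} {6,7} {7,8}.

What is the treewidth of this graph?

A width-2 tree decomposition is:
Bags: B1 = {4, 6, 7}  B2 = {3, 4, 7}  B3 = {1, 4, 6}  B4 = {1, 2, 6}  B5 = {0, 4, 7}  B6 = {4, 5, 7}  B7 = {4, 7, 8}
Tree: B1–B2, B1–B3, B3–B4, B2–B5, B1–B6, B1–B7
Each bag holds 3 vertices, so the decomposition has width 2, which upper-bounds the treewidth. For the lower bound, the 3 vertices {1, 2, 6} are pairwise adjacent, and any tree decomposition puts a clique entirely inside one bag — forcing width ≥ 2. Combining the bounds, tw(G) = 2.

2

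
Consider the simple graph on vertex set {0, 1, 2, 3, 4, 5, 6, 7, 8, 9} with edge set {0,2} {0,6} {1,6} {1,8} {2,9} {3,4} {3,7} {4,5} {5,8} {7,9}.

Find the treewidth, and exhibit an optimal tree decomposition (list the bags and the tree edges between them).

Treewidth 2.
One optimal decomposition is:
Bags: B1 = {0, 2, 6}  B2 = {2, 6, 9}  B3 = {6, 7, 9}  B4 = {3, 6, 7}  B5 = {3, 4, 6}  B6 = {4, 5, 6}  B7 = {5, 6, 8}  B8 = {1, 6, 8}
Tree: B1–B2, B2–B3, B3–B4, B4–B5, B5–B6, B6–B7, B7–B8

The largest bag has 3 vertices, giving width 2; this decomposition certifies tw(G) ≤ 2. The edges 6–0–2–9–7–3–4–5–8–1–6 form a cycle, so G is not a tree and its treewidth is at least 2. Therefore the treewidth is 2.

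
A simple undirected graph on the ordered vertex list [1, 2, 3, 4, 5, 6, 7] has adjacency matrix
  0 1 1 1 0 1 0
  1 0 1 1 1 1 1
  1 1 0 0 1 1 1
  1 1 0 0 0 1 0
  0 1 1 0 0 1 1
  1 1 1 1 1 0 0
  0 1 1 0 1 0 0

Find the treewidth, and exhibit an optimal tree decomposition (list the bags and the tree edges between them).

Treewidth 3.
One such decomposition:
Bags: B1 = {1, 2, 4, 6}  B2 = {1, 2, 3, 6}  B3 = {2, 3, 5, 6}  B4 = {2, 3, 5, 7}
Tree: B1–B2, B2–B3, B3–B4

Each bag holds 4 vertices, so the decomposition has width 3, which upper-bounds the treewidth. Conversely, {1, 2, 3, 6} is a clique of size 4, and the vertices of any clique must share a bag in every tree decomposition; so some bag has ≥ 4 vertices and tw(G) ≥ 3. Therefore the treewidth is 3.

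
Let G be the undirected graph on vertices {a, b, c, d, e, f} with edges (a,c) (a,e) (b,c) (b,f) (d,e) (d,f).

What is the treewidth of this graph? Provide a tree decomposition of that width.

The largest bag has 3 vertices, giving width 2; this decomposition certifies tw(G) ≤ 2. Since c–b–f–d–e–a–c is a cycle in G, G is not acyclic. Forests are exactly the graphs of treewidth ≤ 1, so tw(G) ≥ 2. The upper and lower bounds meet at 2, so that is the treewidth.

Treewidth 2.
One optimal decomposition is:
Bags: B1 = {b, c, f}  B2 = {c, d, f}  B3 = {c, d, e}  B4 = {a, c, e}
Tree: B1–B2, B2–B3, B3–B4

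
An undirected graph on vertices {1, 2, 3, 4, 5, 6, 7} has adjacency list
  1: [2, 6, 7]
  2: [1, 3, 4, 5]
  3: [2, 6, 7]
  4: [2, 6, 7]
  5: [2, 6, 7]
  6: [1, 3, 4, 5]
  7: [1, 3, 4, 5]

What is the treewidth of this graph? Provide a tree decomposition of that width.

Treewidth 3.
One such decomposition:
Bags: B1 = {2, 5, 6, 7}  B2 = {2, 4, 6, 7}  B3 = {1, 2, 6, 7}  B4 = {2, 3, 6, 7}
Tree: B1–B2, B2–B3, B3–B4

The largest bag has 4 vertices, giving width 3; this decomposition certifies tw(G) ≤ 3. For the lower bound: the 4 vertex sets {5,6}, {2,4}, {7}, {1} are disjoint, each induces a connected subgraph, and every pair is joined by at least one edge of G. Contracting each set to a single vertex therefore yields K_{4} as a minor, and since treewidth is minor-monotone, tw(G) ≥ tw(K_{4}) = 3. Combining the bounds, tw(G) = 3.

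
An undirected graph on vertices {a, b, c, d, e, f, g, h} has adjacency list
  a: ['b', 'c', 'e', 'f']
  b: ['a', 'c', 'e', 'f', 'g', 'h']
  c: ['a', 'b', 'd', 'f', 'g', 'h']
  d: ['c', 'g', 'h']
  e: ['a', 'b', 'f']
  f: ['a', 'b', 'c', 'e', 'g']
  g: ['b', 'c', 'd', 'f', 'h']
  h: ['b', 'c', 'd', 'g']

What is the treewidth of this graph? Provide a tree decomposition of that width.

Each bag holds 4 vertices, so the decomposition has width 3, which upper-bounds the treewidth. For the lower bound, the 4 vertices {c, d, g, h} are pairwise adjacent, and any tree decomposition puts a clique entirely inside one bag — forcing width ≥ 3. Therefore the treewidth is 3.

Treewidth 3.
Bags: B1 = {b, c, g, h}  B2 = {c, d, g, h}  B3 = {b, c, f, g}  B4 = {a, b, c, f}  B5 = {a, b, e, f}
Tree: B1–B2, B1–B3, B3–B4, B4–B5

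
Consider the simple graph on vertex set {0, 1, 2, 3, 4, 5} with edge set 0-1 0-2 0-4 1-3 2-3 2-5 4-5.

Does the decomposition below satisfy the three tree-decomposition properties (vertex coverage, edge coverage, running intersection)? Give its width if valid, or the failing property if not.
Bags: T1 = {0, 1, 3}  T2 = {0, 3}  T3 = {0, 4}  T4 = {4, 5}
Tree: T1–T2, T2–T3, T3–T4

A tree decomposition must satisfy three properties: every vertex lies in some bag; for every edge, both endpoints lie together in some bag; and for every vertex, the bags containing it form a connected subtree. Here vertex 2 appears in no bag, so the decomposition is invalid.

No — vertex 2 appears in no bag.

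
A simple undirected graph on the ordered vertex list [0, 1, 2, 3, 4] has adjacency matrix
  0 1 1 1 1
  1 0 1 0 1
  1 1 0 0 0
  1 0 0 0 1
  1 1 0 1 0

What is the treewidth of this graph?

2

A width-2 tree decomposition is:
Bags: B1 = {0, 3, 4}  B2 = {0, 1, 4}  B3 = {0, 1, 2}
Tree: B1–B2, B2–B3
Every bag has size at most 3, so the width is 3 − 1 = 2 and tw(G) ≤ 2. Conversely, {0, 1, 2} is a clique of size 3, and the vertices of any clique must share a bag in every tree decomposition; so some bag has ≥ 3 vertices and tw(G) ≥ 2. The upper and lower bounds meet at 2, so that is the treewidth.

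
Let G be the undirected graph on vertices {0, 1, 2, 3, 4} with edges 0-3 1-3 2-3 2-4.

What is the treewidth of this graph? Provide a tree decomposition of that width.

Treewidth 1.
Bags: B1 = {2, 3}  B2 = {1, 3}  B3 = {0, 3}  B4 = {2, 4}
Tree: B1–B2, B1–B3, B1–B4

Each bag holds 2 vertices, so the decomposition has width 1, which upper-bounds the treewidth. Any graph with an edge has treewidth ≥ 1, and G has the edge 2–3. Therefore the treewidth is 1.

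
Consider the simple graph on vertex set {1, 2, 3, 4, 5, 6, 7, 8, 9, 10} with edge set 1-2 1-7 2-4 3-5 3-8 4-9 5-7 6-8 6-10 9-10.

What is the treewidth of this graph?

2

A width-2 tree decomposition is:
Bags: B1 = {4, 9, 10}  B2 = {4, 6, 10}  B3 = {4, 6, 8}  B4 = {3, 4, 8}  B5 = {3, 4, 5}  B6 = {4, 5, 7}  B7 = {1, 4, 7}  B8 = {1, 2, 4}
Tree: B1–B2, B2–B3, B3–B4, B4–B5, B5–B6, B6–B7, B7–B8
Each bag holds 3 vertices, so the decomposition has width 2, which upper-bounds the treewidth. The edges 4–9–10–6–8–3–5–7–1–2–4 form a cycle, so G is not a tree and its treewidth is at least 2. Combining the bounds, tw(G) = 2.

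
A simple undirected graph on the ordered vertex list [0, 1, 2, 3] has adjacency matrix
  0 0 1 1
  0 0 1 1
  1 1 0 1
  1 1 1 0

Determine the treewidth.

2

A width-2 tree decomposition is:
Bags: B1 = {0, 2, 3}  B2 = {1, 2, 3}
Tree: B1–B2
Each bag holds 3 vertices, so the decomposition has width 2, which upper-bounds the treewidth. For the lower bound, the 3 vertices {0, 2, 3} are pairwise adjacent, and any tree decomposition puts a clique entirely inside one bag — forcing width ≥ 2. The upper and lower bounds meet at 2, so that is the treewidth.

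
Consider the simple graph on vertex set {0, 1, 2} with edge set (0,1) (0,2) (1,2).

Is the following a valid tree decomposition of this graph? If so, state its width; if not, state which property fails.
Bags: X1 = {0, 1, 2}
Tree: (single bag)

Yes; width 2.

Every vertex of G appears in some bag (union = {0, 1, 2}); every edge is covered by a bag; and for each vertex v the set of bags containing v is connected in the bag tree. The decomposition is therefore valid. The largest bag has 3 vertices, so the width is 2.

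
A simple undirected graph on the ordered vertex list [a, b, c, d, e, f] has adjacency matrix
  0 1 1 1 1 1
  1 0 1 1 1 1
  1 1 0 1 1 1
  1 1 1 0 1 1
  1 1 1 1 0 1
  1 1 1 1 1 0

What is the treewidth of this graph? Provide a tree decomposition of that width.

Treewidth 5.
Bags: B1 = {a, b, c, d, e, f}
Tree: (single bag)

With just one bag of size 6, the width is 6 − 1 = 5, so tw(G) ≤ 5. For the lower bound, the 6 vertices {a, b, c, d, e, f} are pairwise adjacent, and any tree decomposition puts a clique entirely inside one bag — forcing width ≥ 5. Hence tw(G) = 5 exactly.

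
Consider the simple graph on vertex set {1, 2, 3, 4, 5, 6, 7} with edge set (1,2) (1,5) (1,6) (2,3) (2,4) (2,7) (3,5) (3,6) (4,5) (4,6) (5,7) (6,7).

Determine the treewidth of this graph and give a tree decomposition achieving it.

Treewidth 3.
One optimal decomposition is:
Bags: B1 = {2, 5, 6, 7}  B2 = {1, 2, 5, 6}  B3 = {2, 3, 5, 6}  B4 = {2, 4, 5, 6}
Tree: B1–B2, B2–B3, B3–B4

The largest bag has 4 vertices, giving width 3; this decomposition certifies tw(G) ≤ 3. For the lower bound: the 4 vertex sets {5,7}, {1,6}, {2}, {3} are disjoint, each induces a connected subgraph, and every pair is joined by at least one edge of G. Contracting each set to a single vertex therefore yields K_{4} as a minor, and since treewidth is minor-monotone, tw(G) ≥ tw(K_{4}) = 3. Combining the bounds, tw(G) = 3.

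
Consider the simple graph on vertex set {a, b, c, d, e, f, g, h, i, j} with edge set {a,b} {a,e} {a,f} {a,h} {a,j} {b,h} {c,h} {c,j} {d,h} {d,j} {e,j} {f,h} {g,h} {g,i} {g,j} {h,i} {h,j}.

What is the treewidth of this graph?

A width-2 tree decomposition is:
Bags: B1 = {c, h, j}  B2 = {g, h, j}  B3 = {d, h, j}  B4 = {g, h, i}  B5 = {a, h, j}  B6 = {a, f, h}  B7 = {a, e, j}  B8 = {a, b, h}
Tree: B1–B2, B1–B3, B2–B4, B2–B5, B5–B6, B5–B7, B5–B8
Every bag has size at most 3, so the width is 3 − 1 = 2 and tw(G) ≤ 2. On the other hand G contains the 3-clique {a, e, j}. A clique must lie in a single bag of any decomposition, so no decomposition can have width below 2. Combining the bounds, tw(G) = 2.

2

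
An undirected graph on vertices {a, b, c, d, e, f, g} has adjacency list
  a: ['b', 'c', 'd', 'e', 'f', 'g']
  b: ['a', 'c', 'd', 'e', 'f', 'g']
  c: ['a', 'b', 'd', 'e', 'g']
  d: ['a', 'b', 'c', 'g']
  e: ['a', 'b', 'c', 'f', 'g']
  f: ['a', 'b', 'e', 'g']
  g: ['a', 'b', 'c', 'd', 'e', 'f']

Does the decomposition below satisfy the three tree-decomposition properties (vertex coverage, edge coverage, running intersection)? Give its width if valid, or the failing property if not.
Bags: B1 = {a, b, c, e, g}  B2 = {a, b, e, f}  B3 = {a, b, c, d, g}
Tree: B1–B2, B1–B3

No — edge (g,f) lies in no bag.

A tree decomposition must satisfy three properties: every vertex lies in some bag; for every edge, both endpoints lie together in some bag; and for every vertex, the bags containing it form a connected subtree. Here edge (g,f) lies in no bag, so the decomposition is invalid.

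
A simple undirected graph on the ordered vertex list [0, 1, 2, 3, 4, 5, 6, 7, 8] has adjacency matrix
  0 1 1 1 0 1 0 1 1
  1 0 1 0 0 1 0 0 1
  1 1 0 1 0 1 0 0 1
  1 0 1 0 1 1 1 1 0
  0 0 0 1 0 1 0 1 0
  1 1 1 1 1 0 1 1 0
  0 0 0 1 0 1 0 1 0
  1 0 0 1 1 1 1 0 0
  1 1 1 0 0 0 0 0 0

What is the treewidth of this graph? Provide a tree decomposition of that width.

Treewidth 3.
One such decomposition:
Bags: B1 = {0, 1, 2, 5}  B2 = {0, 1, 2, 8}  B3 = {0, 2, 3, 5}  B4 = {0, 3, 5, 7}  B5 = {3, 5, 6, 7}  B6 = {3, 4, 5, 7}
Tree: B1–B2, B1–B3, B3–B4, B4–B5, B5–B6

The largest bag has 4 vertices, giving width 3; this decomposition certifies tw(G) ≤ 3. Conversely, {0, 1, 2, 8} is a clique of size 4, and the vertices of any clique must share a bag in every tree decomposition; so some bag has ≥ 4 vertices and tw(G) ≥ 3. Combining the bounds, tw(G) = 3.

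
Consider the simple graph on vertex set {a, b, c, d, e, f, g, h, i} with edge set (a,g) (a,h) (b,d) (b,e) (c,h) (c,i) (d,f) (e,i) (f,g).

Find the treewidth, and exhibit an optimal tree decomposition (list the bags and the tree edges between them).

The largest bag has 3 vertices, giving width 2; this decomposition certifies tw(G) ≤ 2. For the lower bound, G contains the cycle e–b–d–f–g–a–h–c–i–e, so G is not a forest; only forests have treewidth ≤ 1, hence tw(G) ≥ 2. Hence tw(G) = 2 exactly.

Treewidth 2.
Bags: B1 = {b, d, e}  B2 = {d, e, f}  B3 = {e, f, g}  B4 = {a, e, g}  B5 = {a, e, h}  B6 = {c, e, h}  B7 = {c, e, i}
Tree: B1–B2, B2–B3, B3–B4, B4–B5, B5–B6, B6–B7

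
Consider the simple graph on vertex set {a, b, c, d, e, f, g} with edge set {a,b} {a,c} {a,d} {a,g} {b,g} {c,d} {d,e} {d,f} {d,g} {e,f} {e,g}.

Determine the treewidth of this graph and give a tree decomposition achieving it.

The largest bag has 3 vertices, giving width 2; this decomposition certifies tw(G) ≤ 2. On the other hand G contains the 3-clique {d, e, g}. A clique must lie in a single bag of any decomposition, so no decomposition can have width below 2. Therefore the treewidth is 2.

Treewidth 2.
One such decomposition:
Bags: B1 = {d, e, g}  B2 = {d, e, f}  B3 = {a, d, g}  B4 = {a, c, d}  B5 = {a, b, g}
Tree: B1–B2, B1–B3, B3–B4, B3–B5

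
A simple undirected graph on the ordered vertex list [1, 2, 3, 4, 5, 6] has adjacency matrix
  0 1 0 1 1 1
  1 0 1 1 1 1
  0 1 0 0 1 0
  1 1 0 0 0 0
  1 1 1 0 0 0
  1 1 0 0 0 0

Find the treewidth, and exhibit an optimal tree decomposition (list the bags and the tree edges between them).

Each bag holds 3 vertices, so the decomposition has width 2, which upper-bounds the treewidth. On the other hand G contains the 3-clique {1, 2, 4}. A clique must lie in a single bag of any decomposition, so no decomposition can have width below 2. Hence tw(G) = 2 exactly.

Treewidth 2.
Bags: B1 = {1, 2, 5}  B2 = {1, 2, 6}  B3 = {1, 2, 4}  B4 = {2, 3, 5}
Tree: B1–B2, B2–B3, B1–B4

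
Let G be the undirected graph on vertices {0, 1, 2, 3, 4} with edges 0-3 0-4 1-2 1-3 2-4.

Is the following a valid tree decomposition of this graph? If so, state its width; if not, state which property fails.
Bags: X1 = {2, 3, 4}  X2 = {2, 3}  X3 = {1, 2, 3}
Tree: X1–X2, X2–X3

No — vertex 0 appears in no bag.

A tree decomposition must satisfy three properties: every vertex lies in some bag; for every edge, both endpoints lie together in some bag; and for every vertex, the bags containing it form a connected subtree. Here vertex 0 appears in no bag, so the decomposition is invalid.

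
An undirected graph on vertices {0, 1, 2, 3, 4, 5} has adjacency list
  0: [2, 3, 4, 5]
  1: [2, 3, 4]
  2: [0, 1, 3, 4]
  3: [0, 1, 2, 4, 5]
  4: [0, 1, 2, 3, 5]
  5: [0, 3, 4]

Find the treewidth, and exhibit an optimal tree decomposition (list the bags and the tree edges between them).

Treewidth 3.
One such decomposition:
Bags: B1 = {0, 2, 3, 4}  B2 = {1, 2, 3, 4}  B3 = {0, 3, 4, 5}
Tree: B1–B2, B1–B3

The largest bag has 4 vertices, giving width 3; this decomposition certifies tw(G) ≤ 3. For the lower bound, the 4 vertices {0, 2, 3, 4} are pairwise adjacent, and any tree decomposition puts a clique entirely inside one bag — forcing width ≥ 3. Therefore the treewidth is 3.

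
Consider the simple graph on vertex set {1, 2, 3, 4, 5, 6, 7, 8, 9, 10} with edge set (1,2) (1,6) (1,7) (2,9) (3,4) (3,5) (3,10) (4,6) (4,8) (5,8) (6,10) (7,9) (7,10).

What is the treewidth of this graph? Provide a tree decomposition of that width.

Treewidth 2.
Bags: B1 = {3, 5, 8}  B2 = {3, 4, 8}  B3 = {3, 4, 10}  B4 = {4, 6, 10}  B5 = {6, 7, 10}  B6 = {1, 6, 7}  B7 = {1, 7, 9}  B8 = {1, 2, 9}
Tree: B1–B2, B2–B3, B3–B4, B4–B5, B5–B6, B6–B7, B7–B8

The largest bag has 3 vertices, giving width 2; this decomposition certifies tw(G) ≤ 2. Since 5–8–4–3–5 is a cycle in G, G is not acyclic. Forests are exactly the graphs of treewidth ≤ 1, so tw(G) ≥ 2. Hence tw(G) = 2 exactly.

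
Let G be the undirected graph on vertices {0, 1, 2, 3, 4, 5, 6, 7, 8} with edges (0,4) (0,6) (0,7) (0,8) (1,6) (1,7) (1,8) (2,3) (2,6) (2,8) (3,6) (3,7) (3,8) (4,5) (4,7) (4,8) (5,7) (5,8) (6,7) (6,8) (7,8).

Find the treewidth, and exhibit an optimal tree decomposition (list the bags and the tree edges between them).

Each bag holds 4 vertices, so the decomposition has width 3, which upper-bounds the treewidth. On the other hand G contains the 4-clique {2, 3, 6, 8}. A clique must lie in a single bag of any decomposition, so no decomposition can have width below 3. Hence tw(G) = 3 exactly.

Treewidth 3.
One such decomposition:
Bags: B1 = {0, 4, 7, 8}  B2 = {0, 6, 7, 8}  B3 = {4, 5, 7, 8}  B4 = {1, 6, 7, 8}  B5 = {3, 6, 7, 8}  B6 = {2, 3, 6, 8}
Tree: B1–B2, B1–B3, B2–B4, B4–B5, B5–B6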